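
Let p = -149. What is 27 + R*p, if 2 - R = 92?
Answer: 13437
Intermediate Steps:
R = -90 (R = 2 - 1*92 = 2 - 92 = -90)
27 + R*p = 27 - 90*(-149) = 27 + 13410 = 13437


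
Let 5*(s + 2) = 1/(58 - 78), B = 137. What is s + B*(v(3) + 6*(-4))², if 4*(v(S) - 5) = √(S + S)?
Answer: 9901273/200 - 2603*√6/2 ≈ 46318.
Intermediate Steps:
s = -201/100 (s = -2 + 1/(5*(58 - 78)) = -2 + (⅕)/(-20) = -2 + (⅕)*(-1/20) = -2 - 1/100 = -201/100 ≈ -2.0100)
v(S) = 5 + √2*√S/4 (v(S) = 5 + √(S + S)/4 = 5 + √(2*S)/4 = 5 + (√2*√S)/4 = 5 + √2*√S/4)
s + B*(v(3) + 6*(-4))² = -201/100 + 137*((5 + √2*√3/4) + 6*(-4))² = -201/100 + 137*((5 + √6/4) - 24)² = -201/100 + 137*(-19 + √6/4)²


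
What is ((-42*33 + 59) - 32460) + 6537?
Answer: -27250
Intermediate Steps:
((-42*33 + 59) - 32460) + 6537 = ((-1386 + 59) - 32460) + 6537 = (-1327 - 32460) + 6537 = -33787 + 6537 = -27250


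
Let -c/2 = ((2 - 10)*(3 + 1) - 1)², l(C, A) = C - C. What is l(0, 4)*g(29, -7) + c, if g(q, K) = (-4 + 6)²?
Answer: -2178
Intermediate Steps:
l(C, A) = 0
g(q, K) = 4 (g(q, K) = 2² = 4)
c = -2178 (c = -2*((2 - 10)*(3 + 1) - 1)² = -2*(-8*4 - 1)² = -2*(-32 - 1)² = -2*(-33)² = -2*1089 = -2178)
l(0, 4)*g(29, -7) + c = 0*4 - 2178 = 0 - 2178 = -2178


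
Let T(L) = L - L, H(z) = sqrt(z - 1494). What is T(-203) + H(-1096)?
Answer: I*sqrt(2590) ≈ 50.892*I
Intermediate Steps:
H(z) = sqrt(-1494 + z)
T(L) = 0
T(-203) + H(-1096) = 0 + sqrt(-1494 - 1096) = 0 + sqrt(-2590) = 0 + I*sqrt(2590) = I*sqrt(2590)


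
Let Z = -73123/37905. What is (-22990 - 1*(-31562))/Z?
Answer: -324921660/73123 ≈ -4443.5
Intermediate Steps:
Z = -73123/37905 (Z = -73123*1/37905 = -73123/37905 ≈ -1.9291)
(-22990 - 1*(-31562))/Z = (-22990 - 1*(-31562))/(-73123/37905) = (-22990 + 31562)*(-37905/73123) = 8572*(-37905/73123) = -324921660/73123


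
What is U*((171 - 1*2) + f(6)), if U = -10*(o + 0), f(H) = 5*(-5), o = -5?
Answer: 7200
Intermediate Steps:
f(H) = -25
U = 50 (U = -10*(-5 + 0) = -10*(-5) = 50)
U*((171 - 1*2) + f(6)) = 50*((171 - 1*2) - 25) = 50*((171 - 2) - 25) = 50*(169 - 25) = 50*144 = 7200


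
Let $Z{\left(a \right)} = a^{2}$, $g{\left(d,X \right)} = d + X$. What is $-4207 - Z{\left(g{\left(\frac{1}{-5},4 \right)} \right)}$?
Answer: $- \frac{105536}{25} \approx -4221.4$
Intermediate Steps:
$g{\left(d,X \right)} = X + d$
$-4207 - Z{\left(g{\left(\frac{1}{-5},4 \right)} \right)} = -4207 - \left(4 + \frac{1}{-5}\right)^{2} = -4207 - \left(4 - \frac{1}{5}\right)^{2} = -4207 - \left(\frac{19}{5}\right)^{2} = -4207 - \frac{361}{25} = - \frac{105536}{25}$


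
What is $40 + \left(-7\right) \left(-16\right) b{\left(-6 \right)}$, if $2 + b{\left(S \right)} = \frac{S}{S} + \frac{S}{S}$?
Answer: $40$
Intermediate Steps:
$b{\left(S \right)} = 0$ ($b{\left(S \right)} = -2 + \left(\frac{S}{S} + \frac{S}{S}\right) = -2 + \left(1 + 1\right) = -2 + 2 = 0$)
$40 + \left(-7\right) \left(-16\right) b{\left(-6 \right)} = 40 + \left(-7\right) \left(-16\right) 0 = 40 + 112 \cdot 0 = 40 + 0 = 40$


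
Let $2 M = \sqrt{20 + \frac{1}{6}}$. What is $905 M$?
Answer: $\frac{9955 \sqrt{6}}{12} \approx 2032.1$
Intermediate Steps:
$M = \frac{11 \sqrt{6}}{12}$ ($M = \frac{\sqrt{20 + \frac{1}{6}}}{2} = \frac{\sqrt{\frac{121}{6}}}{2} = \frac{\frac{11}{6} \sqrt{6}}{2} = \frac{11 \sqrt{6}}{12} \approx 2.2454$)
$905 M = 905 \frac{11 \sqrt{6}}{12} = \frac{9955 \sqrt{6}}{12}$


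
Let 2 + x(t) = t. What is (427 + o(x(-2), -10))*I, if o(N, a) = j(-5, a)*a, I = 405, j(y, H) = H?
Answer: 213435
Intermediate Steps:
x(t) = -2 + t
o(N, a) = a² (o(N, a) = a*a = a²)
(427 + o(x(-2), -10))*I = (427 + (-10)²)*405 = (427 + 100)*405 = 527*405 = 213435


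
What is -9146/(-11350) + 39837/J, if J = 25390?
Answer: 68436689/28817650 ≈ 2.3748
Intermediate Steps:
-9146/(-11350) + 39837/J = -9146/(-11350) + 39837/25390 = -9146*(-1/11350) + 39837*(1/25390) = 4573/5675 + 39837/25390 = 68436689/28817650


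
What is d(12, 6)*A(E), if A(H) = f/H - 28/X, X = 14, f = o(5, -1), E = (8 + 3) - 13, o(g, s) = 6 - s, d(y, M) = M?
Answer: -33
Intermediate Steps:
E = -2 (E = 11 - 13 = -2)
f = 7 (f = 6 - 1*(-1) = 6 + 1 = 7)
A(H) = -2 + 7/H (A(H) = 7/H - 28/14 = 7/H - 28*1/14 = 7/H - 2 = -2 + 7/H)
d(12, 6)*A(E) = 6*(-2 + 7/(-2)) = 6*(-2 + 7*(-½)) = 6*(-2 - 7/2) = 6*(-11/2) = -33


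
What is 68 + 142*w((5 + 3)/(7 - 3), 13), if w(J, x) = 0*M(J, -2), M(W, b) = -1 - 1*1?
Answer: 68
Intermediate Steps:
M(W, b) = -2 (M(W, b) = -1 - 1 = -2)
w(J, x) = 0 (w(J, x) = 0*(-2) = 0)
68 + 142*w((5 + 3)/(7 - 3), 13) = 68 + 142*0 = 68 + 0 = 68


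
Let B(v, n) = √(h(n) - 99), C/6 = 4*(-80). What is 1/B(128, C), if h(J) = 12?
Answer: -I*√87/87 ≈ -0.10721*I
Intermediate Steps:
C = -1920 (C = 6*(4*(-80)) = 6*(-320) = -1920)
B(v, n) = I*√87 (B(v, n) = √(12 - 99) = √(-87) = I*√87)
1/B(128, C) = 1/(I*√87) = -I*√87/87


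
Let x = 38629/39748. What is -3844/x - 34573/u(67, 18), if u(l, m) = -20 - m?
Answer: -4470549439/1467902 ≈ -3045.5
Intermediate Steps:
x = 38629/39748 (x = 38629*(1/39748) = 38629/39748 ≈ 0.97185)
-3844/x - 34573/u(67, 18) = -3844/38629/39748 - 34573/(-20 - 1*18) = -3844*39748/38629 - 34573/(-20 - 18) = -152791312/38629 - 34573/(-38) = -152791312/38629 - 34573*(-1/38) = -152791312/38629 + 34573/38 = -4470549439/1467902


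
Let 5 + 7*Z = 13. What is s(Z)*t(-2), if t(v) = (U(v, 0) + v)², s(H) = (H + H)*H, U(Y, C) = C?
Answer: 512/49 ≈ 10.449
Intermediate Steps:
Z = 8/7 (Z = -5/7 + (⅐)*13 = -5/7 + 13/7 = 8/7 ≈ 1.1429)
s(H) = 2*H² (s(H) = (2*H)*H = 2*H²)
t(v) = v² (t(v) = (0 + v)² = v²)
s(Z)*t(-2) = (2*(8/7)²)*(-2)² = (2*(64/49))*4 = (128/49)*4 = 512/49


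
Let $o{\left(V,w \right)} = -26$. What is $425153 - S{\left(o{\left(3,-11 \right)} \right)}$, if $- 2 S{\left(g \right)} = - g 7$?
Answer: $425244$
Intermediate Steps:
$S{\left(g \right)} = \frac{7 g}{2}$ ($S{\left(g \right)} = - \frac{\left(-1\right) g 7}{2} = - \frac{\left(-1\right) 7 g}{2} = - \frac{\left(-7\right) g}{2} = \frac{7 g}{2}$)
$425153 - S{\left(o{\left(3,-11 \right)} \right)} = 425153 - \frac{7}{2} \left(-26\right) = 425153 - -91 = 425153 + 91 = 425244$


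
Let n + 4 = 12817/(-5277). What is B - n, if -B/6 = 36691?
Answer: -1161676517/5277 ≈ -2.2014e+5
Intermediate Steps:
n = -33925/5277 (n = -4 + 12817/(-5277) = -4 + 12817*(-1/5277) = -4 - 12817/5277 = -33925/5277 ≈ -6.4288)
B = -220146 (B = -6*36691 = -220146)
B - n = -220146 - 1*(-33925/5277) = -220146 + 33925/5277 = -1161676517/5277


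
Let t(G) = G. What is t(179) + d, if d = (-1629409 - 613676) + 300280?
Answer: -1942626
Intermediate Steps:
d = -1942805 (d = -2243085 + 300280 = -1942805)
t(179) + d = 179 - 1942805 = -1942626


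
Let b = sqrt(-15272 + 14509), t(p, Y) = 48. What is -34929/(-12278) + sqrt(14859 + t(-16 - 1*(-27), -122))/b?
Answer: 34929/12278 - I*sqrt(11374041)/763 ≈ 2.8448 - 4.4201*I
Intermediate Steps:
b = I*sqrt(763) (b = sqrt(-763) = I*sqrt(763) ≈ 27.622*I)
-34929/(-12278) + sqrt(14859 + t(-16 - 1*(-27), -122))/b = -34929/(-12278) + sqrt(14859 + 48)/((I*sqrt(763))) = -34929*(-1/12278) + sqrt(14907)*(-I*sqrt(763)/763) = 34929/12278 - I*sqrt(11374041)/763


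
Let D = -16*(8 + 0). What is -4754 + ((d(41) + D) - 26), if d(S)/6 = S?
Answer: -4662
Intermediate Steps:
d(S) = 6*S
D = -128 (D = -16*8 = -128)
-4754 + ((d(41) + D) - 26) = -4754 + ((6*41 - 128) - 26) = -4754 + ((246 - 128) - 26) = -4754 + (118 - 26) = -4754 + 92 = -4662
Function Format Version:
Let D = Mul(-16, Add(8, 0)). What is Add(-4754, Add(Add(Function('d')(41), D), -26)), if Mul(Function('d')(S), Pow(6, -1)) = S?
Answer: -4662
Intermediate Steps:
Function('d')(S) = Mul(6, S)
D = -128 (D = Mul(-16, 8) = -128)
Add(-4754, Add(Add(Function('d')(41), D), -26)) = Add(-4754, Add(Add(Mul(6, 41), -128), -26)) = Add(-4754, Add(Add(246, -128), -26)) = Add(-4754, Add(118, -26)) = Add(-4754, 92) = -4662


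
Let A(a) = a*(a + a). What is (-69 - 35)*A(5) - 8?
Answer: -5208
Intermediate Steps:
A(a) = 2*a² (A(a) = a*(2*a) = 2*a²)
(-69 - 35)*A(5) - 8 = (-69 - 35)*(2*5²) - 8 = -208*25 - 8 = -104*50 - 8 = -5200 - 8 = -5208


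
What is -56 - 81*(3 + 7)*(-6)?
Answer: 4804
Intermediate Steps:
-56 - 81*(3 + 7)*(-6) = -56 - 810*(-6) = -56 - 81*(-60) = -56 + 4860 = 4804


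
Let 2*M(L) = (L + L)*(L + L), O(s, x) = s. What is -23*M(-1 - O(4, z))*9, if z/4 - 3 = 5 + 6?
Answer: -10350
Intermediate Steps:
z = 56 (z = 12 + 4*(5 + 6) = 12 + 4*11 = 12 + 44 = 56)
M(L) = 2*L**2 (M(L) = ((L + L)*(L + L))/2 = ((2*L)*(2*L))/2 = (4*L**2)/2 = 2*L**2)
-23*M(-1 - O(4, z))*9 = -46*(-1 - 1*4)**2*9 = -46*(-1 - 4)**2*9 = -46*(-5)**2*9 = -46*25*9 = -23*50*9 = -1150*9 = -10350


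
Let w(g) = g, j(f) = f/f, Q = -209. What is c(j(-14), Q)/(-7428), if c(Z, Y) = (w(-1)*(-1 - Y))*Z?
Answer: 52/1857 ≈ 0.028002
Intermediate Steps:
j(f) = 1
c(Z, Y) = Z*(1 + Y) (c(Z, Y) = (-(-1 - Y))*Z = (1 + Y)*Z = Z*(1 + Y))
c(j(-14), Q)/(-7428) = (1*(1 - 209))/(-7428) = (1*(-208))*(-1/7428) = -208*(-1/7428) = 52/1857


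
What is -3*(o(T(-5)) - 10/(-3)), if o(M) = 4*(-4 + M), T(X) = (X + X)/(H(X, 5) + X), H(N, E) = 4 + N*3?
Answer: 61/2 ≈ 30.500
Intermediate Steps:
H(N, E) = 4 + 3*N
T(X) = 2*X/(4 + 4*X) (T(X) = (X + X)/((4 + 3*X) + X) = (2*X)/(4 + 4*X) = 2*X/(4 + 4*X))
o(M) = -16 + 4*M
-3*(o(T(-5)) - 10/(-3)) = -3*((-16 + 4*((1/2)*(-5)/(1 - 5))) - 10/(-3)) = -3*((-16 + 4*((1/2)*(-5)/(-4))) - 10*(-1/3)) = -3*((-16 + 4*((1/2)*(-5)*(-1/4))) + 10/3) = -3*((-16 + 4*(5/8)) + 10/3) = -3*((-16 + 5/2) + 10/3) = -3*(-27/2 + 10/3) = -3*(-61/6) = 61/2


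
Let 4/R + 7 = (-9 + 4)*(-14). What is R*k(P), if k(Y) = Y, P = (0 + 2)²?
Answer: 16/63 ≈ 0.25397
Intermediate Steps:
P = 4 (P = 2² = 4)
R = 4/63 (R = 4/(-7 + (-9 + 4)*(-14)) = 4/(-7 - 5*(-14)) = 4/(-7 + 70) = 4/63 ≈ 0.063492)
R*k(P) = (4/63)*4 = 16/63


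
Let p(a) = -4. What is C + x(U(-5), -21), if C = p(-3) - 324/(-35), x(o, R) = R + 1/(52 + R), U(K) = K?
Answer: -17046/1085 ≈ -15.711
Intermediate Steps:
C = 184/35 (C = -4 - 324/(-35) = -4 - 324*(-1)/35 = -4 - 12*(-27/35) = -4 + 324/35 = 184/35 ≈ 5.2571)
C + x(U(-5), -21) = 184/35 + (1 + (-21)**2 + 52*(-21))/(52 - 21) = 184/35 + (1 + 441 - 1092)/31 = 184/35 + (1/31)*(-650) = 184/35 - 650/31 = -17046/1085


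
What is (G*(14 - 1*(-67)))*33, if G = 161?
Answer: 430353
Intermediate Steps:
(G*(14 - 1*(-67)))*33 = (161*(14 - 1*(-67)))*33 = (161*(14 + 67))*33 = (161*81)*33 = 13041*33 = 430353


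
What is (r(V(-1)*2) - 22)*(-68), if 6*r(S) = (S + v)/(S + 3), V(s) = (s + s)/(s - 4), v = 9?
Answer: 83606/57 ≈ 1466.8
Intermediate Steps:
V(s) = 2*s/(-4 + s) (V(s) = (2*s)/(-4 + s) = 2*s/(-4 + s))
r(S) = (9 + S)/(6*(3 + S)) (r(S) = ((S + 9)/(S + 3))/6 = ((9 + S)/(3 + S))/6 = (9 + S)/(6*(3 + S)))
(r(V(-1)*2) - 22)*(-68) = ((9 + (2*(-1)/(-4 - 1))*2)/(6*(3 + (2*(-1)/(-4 - 1))*2)) - 22)*(-68) = ((9 + (2*(-1)/(-5))*2)/(6*(3 + (2*(-1)/(-5))*2)) - 22)*(-68) = ((9 + (2*(-1)*(-1/5))*2)/(6*(3 + (2*(-1)*(-1/5))*2)) - 22)*(-68) = ((9 + (2/5)*2)/(6*(3 + (2/5)*2)) - 22)*(-68) = ((9 + 4/5)/(6*(3 + 4/5)) - 22)*(-68) = ((1/6)*(49/5)/(19/5) - 22)*(-68) = ((1/6)*(5/19)*(49/5) - 22)*(-68) = (49/114 - 22)*(-68) = -2459/114*(-68) = 83606/57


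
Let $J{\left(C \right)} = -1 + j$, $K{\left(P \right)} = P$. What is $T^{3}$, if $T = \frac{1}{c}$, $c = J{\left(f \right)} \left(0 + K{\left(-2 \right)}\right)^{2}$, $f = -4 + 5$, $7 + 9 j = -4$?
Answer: $- \frac{729}{512000} \approx -0.0014238$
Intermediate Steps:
$j = - \frac{11}{9}$ ($j = - \frac{7}{9} + \frac{1}{9} \left(-4\right) = - \frac{7}{9} - \frac{4}{9} = - \frac{11}{9} \approx -1.2222$)
$f = 1$
$J{\left(C \right)} = - \frac{20}{9}$ ($J{\left(C \right)} = -1 - \frac{11}{9} = - \frac{20}{9}$)
$c = - \frac{80}{9}$ ($c = - \frac{20 \left(0 - 2\right)^{2}}{9} = - \frac{20 \left(-2\right)^{2}}{9} = \left(- \frac{20}{9}\right) 4 = - \frac{80}{9} \approx -8.8889$)
$T = - \frac{9}{80}$ ($T = \frac{1}{- \frac{80}{9}} = - \frac{9}{80} \approx -0.1125$)
$T^{3} = \left(- \frac{9}{80}\right)^{3} = - \frac{729}{512000}$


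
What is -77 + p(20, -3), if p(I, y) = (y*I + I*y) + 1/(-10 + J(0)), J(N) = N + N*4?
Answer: -1971/10 ≈ -197.10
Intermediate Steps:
J(N) = 5*N (J(N) = N + 4*N = 5*N)
p(I, y) = -⅒ + 2*I*y (p(I, y) = (y*I + I*y) + 1/(-10 + 5*0) = (I*y + I*y) + 1/(-10 + 0) = 2*I*y + 1/(-10) = 2*I*y - ⅒ = -⅒ + 2*I*y)
-77 + p(20, -3) = -77 + (-⅒ + 2*20*(-3)) = -77 + (-⅒ - 120) = -77 - 1201/10 = -1971/10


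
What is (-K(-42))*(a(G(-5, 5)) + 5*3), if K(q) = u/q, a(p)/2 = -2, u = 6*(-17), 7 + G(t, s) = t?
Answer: -187/7 ≈ -26.714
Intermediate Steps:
G(t, s) = -7 + t
u = -102
a(p) = -4 (a(p) = 2*(-2) = -4)
K(q) = -102/q
(-K(-42))*(a(G(-5, 5)) + 5*3) = (-(-102)/(-42))*(-4 + 5*3) = (-(-102)*(-1)/42)*(-4 + 15) = -1*17/7*11 = -17/7*11 = -187/7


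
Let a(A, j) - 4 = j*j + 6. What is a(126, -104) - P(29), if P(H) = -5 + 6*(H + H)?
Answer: 10483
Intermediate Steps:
a(A, j) = 10 + j**2 (a(A, j) = 4 + (j*j + 6) = 4 + (j**2 + 6) = 4 + (6 + j**2) = 10 + j**2)
P(H) = -5 + 12*H (P(H) = -5 + 6*(2*H) = -5 + 12*H)
a(126, -104) - P(29) = (10 + (-104)**2) - (-5 + 12*29) = (10 + 10816) - (-5 + 348) = 10826 - 1*343 = 10826 - 343 = 10483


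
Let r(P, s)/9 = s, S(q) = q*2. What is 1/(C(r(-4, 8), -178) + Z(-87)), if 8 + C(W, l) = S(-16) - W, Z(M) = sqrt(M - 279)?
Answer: -56/6455 - I*sqrt(366)/12910 ≈ -0.0086754 - 0.0014819*I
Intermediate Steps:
S(q) = 2*q
Z(M) = sqrt(-279 + M)
r(P, s) = 9*s
C(W, l) = -40 - W (C(W, l) = -8 + (2*(-16) - W) = -8 + (-32 - W) = -40 - W)
1/(C(r(-4, 8), -178) + Z(-87)) = 1/((-40 - 9*8) + sqrt(-279 - 87)) = 1/((-40 - 1*72) + sqrt(-366)) = 1/((-40 - 72) + I*sqrt(366)) = 1/(-112 + I*sqrt(366))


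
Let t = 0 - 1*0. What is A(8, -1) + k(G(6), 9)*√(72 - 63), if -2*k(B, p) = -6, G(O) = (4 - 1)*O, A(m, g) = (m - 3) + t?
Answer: 14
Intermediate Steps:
t = 0 (t = 0 + 0 = 0)
A(m, g) = -3 + m (A(m, g) = (m - 3) + 0 = (-3 + m) + 0 = -3 + m)
G(O) = 3*O
k(B, p) = 3 (k(B, p) = -½*(-6) = 3)
A(8, -1) + k(G(6), 9)*√(72 - 63) = (-3 + 8) + 3*√(72 - 63) = 5 + 3*√9 = 5 + 3*3 = 5 + 9 = 14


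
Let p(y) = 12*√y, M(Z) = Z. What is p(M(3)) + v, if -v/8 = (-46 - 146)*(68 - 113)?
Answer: -69120 + 12*√3 ≈ -69099.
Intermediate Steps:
v = -69120 (v = -8*(-46 - 146)*(68 - 113) = -(-1536)*(-45) = -8*8640 = -69120)
p(M(3)) + v = 12*√3 - 69120 = -69120 + 12*√3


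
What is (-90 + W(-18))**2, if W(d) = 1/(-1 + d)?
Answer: 2927521/361 ≈ 8109.5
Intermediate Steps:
(-90 + W(-18))**2 = (-90 + 1/(-1 - 18))**2 = (-90 + 1/(-19))**2 = (-90 - 1/19)**2 = (-1711/19)**2 = 2927521/361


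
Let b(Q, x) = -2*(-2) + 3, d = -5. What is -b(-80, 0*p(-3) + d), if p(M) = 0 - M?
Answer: -7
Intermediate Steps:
p(M) = -M
b(Q, x) = 7 (b(Q, x) = 4 + 3 = 7)
-b(-80, 0*p(-3) + d) = -1*7 = -7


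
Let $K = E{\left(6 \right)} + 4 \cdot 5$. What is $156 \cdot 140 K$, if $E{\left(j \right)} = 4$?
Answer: $524160$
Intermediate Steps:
$K = 24$ ($K = 4 + 4 \cdot 5 = 4 + 20 = 24$)
$156 \cdot 140 K = 156 \cdot 140 \cdot 24 = 21840 \cdot 24 = 524160$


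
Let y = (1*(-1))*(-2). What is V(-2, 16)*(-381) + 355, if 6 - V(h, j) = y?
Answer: -1169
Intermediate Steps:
y = 2 (y = -1*(-2) = 2)
V(h, j) = 4 (V(h, j) = 6 - 1*2 = 6 - 2 = 4)
V(-2, 16)*(-381) + 355 = 4*(-381) + 355 = -1524 + 355 = -1169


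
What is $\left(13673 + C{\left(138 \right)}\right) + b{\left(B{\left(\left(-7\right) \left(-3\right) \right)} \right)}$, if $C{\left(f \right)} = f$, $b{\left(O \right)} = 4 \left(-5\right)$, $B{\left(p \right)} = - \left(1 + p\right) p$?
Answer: $13791$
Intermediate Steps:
$B{\left(p \right)} = - p \left(1 + p\right)$
$b{\left(O \right)} = -20$
$\left(13673 + C{\left(138 \right)}\right) + b{\left(B{\left(\left(-7\right) \left(-3\right) \right)} \right)} = \left(13673 + 138\right) - 20 = 13811 - 20 = 13791$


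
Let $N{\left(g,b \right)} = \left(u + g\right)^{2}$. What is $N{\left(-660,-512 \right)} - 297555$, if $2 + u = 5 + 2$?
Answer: $131470$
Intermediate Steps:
$u = 5$ ($u = -2 + \left(5 + 2\right) = -2 + 7 = 5$)
$N{\left(g,b \right)} = \left(5 + g\right)^{2}$
$N{\left(-660,-512 \right)} - 297555 = \left(5 - 660\right)^{2} - 297555 = \left(-655\right)^{2} - 297555 = 429025 - 297555 = 131470$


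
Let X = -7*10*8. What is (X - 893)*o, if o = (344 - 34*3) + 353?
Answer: -864535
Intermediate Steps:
X = -560 (X = -70*8 = -560)
o = 595 (o = (344 - 102) + 353 = 242 + 353 = 595)
(X - 893)*o = (-560 - 893)*595 = -1453*595 = -864535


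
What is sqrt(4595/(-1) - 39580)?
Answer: 5*I*sqrt(1767) ≈ 210.18*I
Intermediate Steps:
sqrt(4595/(-1) - 39580) = sqrt(-1*4595 - 39580) = sqrt(-4595 - 39580) = sqrt(-44175) = 5*I*sqrt(1767)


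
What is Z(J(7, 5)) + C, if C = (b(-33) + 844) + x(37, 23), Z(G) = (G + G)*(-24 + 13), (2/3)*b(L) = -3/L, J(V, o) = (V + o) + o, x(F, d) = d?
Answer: 10849/22 ≈ 493.14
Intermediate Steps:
J(V, o) = V + 2*o
b(L) = -9/(2*L) (b(L) = 3*(-3/L)/2 = -9/(2*L))
Z(G) = -22*G (Z(G) = (2*G)*(-11) = -22*G)
C = 19077/22 (C = (-9/2/(-33) + 844) + 23 = (-9/2*(-1/33) + 844) + 23 = (3/22 + 844) + 23 = 18571/22 + 23 = 19077/22 ≈ 867.14)
Z(J(7, 5)) + C = -22*(7 + 2*5) + 19077/22 = -22*(7 + 10) + 19077/22 = -22*17 + 19077/22 = -374 + 19077/22 = 10849/22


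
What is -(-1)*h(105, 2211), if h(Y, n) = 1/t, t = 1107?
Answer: 1/1107 ≈ 0.00090334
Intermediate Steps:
h(Y, n) = 1/1107
-(-1)*h(105, 2211) = -(-1)/1107 = -1*(-1/1107) = 1/1107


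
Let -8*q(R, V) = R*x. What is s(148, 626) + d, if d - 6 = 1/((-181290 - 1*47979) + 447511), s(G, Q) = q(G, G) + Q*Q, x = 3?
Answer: 42756499507/109121 ≈ 3.9183e+5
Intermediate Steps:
q(R, V) = -3*R/8 (q(R, V) = -R*3/8 = -3*R/8)
s(G, Q) = Q² - 3*G/8 (s(G, Q) = -3*G/8 + Q*Q = -3*G/8 + Q² = Q² - 3*G/8)
d = 1309453/218242 (d = 6 + 1/((-181290 - 1*47979) + 447511) = 6 + 1/((-181290 - 47979) + 447511) = 6 + 1/(-229269 + 447511) = 6 + 1/218242 = 1309453/218242 ≈ 6.0000)
s(148, 626) + d = (626² - 3/8*148) + 1309453/218242 = (391876 - 111/2) + 1309453/218242 = 783641/2 + 1309453/218242 = 42756499507/109121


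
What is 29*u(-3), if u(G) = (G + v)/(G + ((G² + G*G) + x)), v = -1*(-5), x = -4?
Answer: 58/11 ≈ 5.2727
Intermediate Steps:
v = 5
u(G) = (5 + G)/(-4 + G + 2*G²) (u(G) = (G + 5)/(G + ((G² + G*G) - 4)) = (5 + G)/(G + ((G² + G²) - 4)) = (5 + G)/(G + (2*G² - 4)) = (5 + G)/(G + (-4 + 2*G²)) = (5 + G)/(-4 + G + 2*G²))
29*u(-3) = 29*((5 - 3)/(-4 - 3 + 2*(-3)²)) = 29*(2/(-4 - 3 + 2*9)) = 29*(2/(-4 - 3 + 18)) = 29*(2/11) = 58/11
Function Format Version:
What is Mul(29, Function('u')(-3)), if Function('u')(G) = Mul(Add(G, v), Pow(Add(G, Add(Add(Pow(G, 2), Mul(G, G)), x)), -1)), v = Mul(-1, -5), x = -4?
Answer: Rational(58, 11) ≈ 5.2727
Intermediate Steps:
v = 5
Function('u')(G) = Mul(Pow(Add(-4, G, Mul(2, Pow(G, 2))), -1), Add(5, G)) (Function('u')(G) = Mul(Add(G, 5), Pow(Add(G, Add(Add(Pow(G, 2), Mul(G, G)), -4)), -1)) = Mul(Add(5, G), Pow(Add(G, Add(Add(Pow(G, 2), Pow(G, 2)), -4)), -1)) = Mul(Add(5, G), Pow(Add(G, Add(Mul(2, Pow(G, 2)), -4)), -1)) = Mul(Add(5, G), Pow(Add(G, Add(-4, Mul(2, Pow(G, 2)))), -1)) = Mul(Add(5, G), Pow(Add(-4, G, Mul(2, Pow(G, 2))), -1)) = Mul(Pow(Add(-4, G, Mul(2, Pow(G, 2))), -1), Add(5, G)))
Mul(29, Function('u')(-3)) = Mul(29, Mul(Pow(Add(-4, -3, Mul(2, Pow(-3, 2))), -1), Add(5, -3))) = Mul(29, Mul(Pow(Add(-4, -3, Mul(2, 9)), -1), 2)) = Mul(29, Mul(Pow(Add(-4, -3, 18), -1), 2)) = Mul(29, Mul(Pow(11, -1), 2)) = Mul(29, Mul(Rational(1, 11), 2)) = Mul(29, Rational(2, 11)) = Rational(58, 11)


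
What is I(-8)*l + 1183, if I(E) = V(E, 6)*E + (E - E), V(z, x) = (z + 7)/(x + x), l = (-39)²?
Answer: 2197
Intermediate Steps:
l = 1521
V(z, x) = (7 + z)/(2*x) (V(z, x) = (7 + z)/((2*x)) = (7 + z)*(1/(2*x)) = (7 + z)/(2*x))
I(E) = E*(7/12 + E/12) (I(E) = ((½)*(7 + E)/6)*E + (E - E) = ((½)*(⅙)*(7 + E))*E + 0 = (7/12 + E/12)*E + 0 = E*(7/12 + E/12) + 0 = E*(7/12 + E/12))
I(-8)*l + 1183 = ((1/12)*(-8)*(7 - 8))*1521 + 1183 = ((1/12)*(-8)*(-1))*1521 + 1183 = (⅔)*1521 + 1183 = 1014 + 1183 = 2197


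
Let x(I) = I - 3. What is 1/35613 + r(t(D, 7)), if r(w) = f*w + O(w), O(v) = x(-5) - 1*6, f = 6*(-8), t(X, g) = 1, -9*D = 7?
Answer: -2208005/35613 ≈ -62.000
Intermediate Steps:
D = -7/9 (D = -⅑*7 = -7/9 ≈ -0.77778)
x(I) = -3 + I
f = -48
O(v) = -14 (O(v) = (-3 - 5) - 1*6 = -8 - 6 = -14)
r(w) = -14 - 48*w (r(w) = -48*w - 14 = -14 - 48*w)
1/35613 + r(t(D, 7)) = 1/35613 + (-14 - 48*1) = 1/35613 + (-14 - 48) = 1/35613 - 62 = -2208005/35613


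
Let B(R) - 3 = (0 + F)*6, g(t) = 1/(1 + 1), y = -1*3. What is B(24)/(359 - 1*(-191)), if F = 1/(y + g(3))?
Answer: 3/2750 ≈ 0.0010909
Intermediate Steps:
y = -3
g(t) = ½ (g(t) = 1/2 = ½)
F = -⅖ (F = 1/(-3 + ½) = 1/(-5/2) = -⅖ ≈ -0.40000)
B(R) = ⅗ (B(R) = 3 + (0 - ⅖)*6 = 3 - ⅖*6 = 3 - 12/5 = ⅗)
B(24)/(359 - 1*(-191)) = 3/(5*(359 - 1*(-191))) = 3/(5*(359 + 191)) = (⅗)/550 = (⅗)*(1/550) = 3/2750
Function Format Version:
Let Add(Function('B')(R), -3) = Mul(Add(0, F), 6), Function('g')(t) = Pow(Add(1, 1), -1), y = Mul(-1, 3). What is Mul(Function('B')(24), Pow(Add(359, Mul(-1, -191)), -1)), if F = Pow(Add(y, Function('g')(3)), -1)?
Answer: Rational(3, 2750) ≈ 0.0010909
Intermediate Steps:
y = -3
Function('g')(t) = Rational(1, 2) (Function('g')(t) = Pow(2, -1) = Rational(1, 2))
F = Rational(-2, 5) (F = Pow(Add(-3, Rational(1, 2)), -1) = Pow(Rational(-5, 2), -1) = Rational(-2, 5) ≈ -0.40000)
Function('B')(R) = Rational(3, 5) (Function('B')(R) = Add(3, Mul(Add(0, Rational(-2, 5)), 6)) = Add(3, Mul(Rational(-2, 5), 6)) = Add(3, Rational(-12, 5)) = Rational(3, 5))
Mul(Function('B')(24), Pow(Add(359, Mul(-1, -191)), -1)) = Mul(Rational(3, 5), Pow(Add(359, Mul(-1, -191)), -1)) = Mul(Rational(3, 5), Pow(Add(359, 191), -1)) = Mul(Rational(3, 5), Pow(550, -1)) = Mul(Rational(3, 5), Rational(1, 550)) = Rational(3, 2750)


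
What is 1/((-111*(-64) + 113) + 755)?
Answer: 1/7972 ≈ 0.00012544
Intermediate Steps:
1/((-111*(-64) + 113) + 755) = 1/((7104 + 113) + 755) = 1/(7217 + 755) = 1/7972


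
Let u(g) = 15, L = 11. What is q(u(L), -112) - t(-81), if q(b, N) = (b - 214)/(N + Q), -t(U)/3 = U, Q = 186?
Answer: -18181/74 ≈ -245.69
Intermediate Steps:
t(U) = -3*U
q(b, N) = (-214 + b)/(186 + N) (q(b, N) = (b - 214)/(N + 186) = (-214 + b)/(186 + N))
q(u(L), -112) - t(-81) = (-214 + 15)/(186 - 112) - (-3)*(-81) = -199/74 - 1*243 = (1/74)*(-199) - 243 = -199/74 - 243 = -18181/74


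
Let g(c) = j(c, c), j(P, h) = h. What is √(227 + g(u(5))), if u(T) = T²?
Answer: 6*√7 ≈ 15.875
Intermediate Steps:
g(c) = c
√(227 + g(u(5))) = √(227 + 5²) = √(227 + 25) = √252 = 6*√7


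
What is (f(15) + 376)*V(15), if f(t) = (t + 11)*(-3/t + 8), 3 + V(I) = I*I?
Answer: 642468/5 ≈ 1.2849e+5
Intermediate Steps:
V(I) = -3 + I² (V(I) = -3 + I*I = -3 + I²)
f(t) = (8 - 3/t)*(11 + t) (f(t) = (11 + t)*(8 - 3/t) = (8 - 3/t)*(11 + t))
(f(15) + 376)*V(15) = ((85 - 33/15 + 8*15) + 376)*(-3 + 15²) = ((85 - 33*1/15 + 120) + 376)*(-3 + 225) = ((85 - 11/5 + 120) + 376)*222 = (1014/5 + 376)*222 = (2894/5)*222 = 642468/5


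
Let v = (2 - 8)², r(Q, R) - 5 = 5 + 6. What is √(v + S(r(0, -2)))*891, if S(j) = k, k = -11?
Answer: 4455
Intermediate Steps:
r(Q, R) = 16 (r(Q, R) = 5 + (5 + 6) = 5 + 11 = 16)
S(j) = -11
v = 36 (v = (-6)² = 36)
√(v + S(r(0, -2)))*891 = √(36 - 11)*891 = √25*891 = 5*891 = 4455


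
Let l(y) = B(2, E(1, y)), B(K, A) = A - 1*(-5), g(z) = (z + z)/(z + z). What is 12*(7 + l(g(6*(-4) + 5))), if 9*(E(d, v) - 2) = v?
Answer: 508/3 ≈ 169.33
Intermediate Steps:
E(d, v) = 2 + v/9
g(z) = 1 (g(z) = (2*z)/((2*z)) = (2*z)*(1/(2*z)) = 1)
B(K, A) = 5 + A (B(K, A) = A + 5 = 5 + A)
l(y) = 7 + y/9 (l(y) = 5 + (2 + y/9) = 7 + y/9)
12*(7 + l(g(6*(-4) + 5))) = 12*(7 + (7 + (⅑)*1)) = 12*(7 + (7 + ⅑)) = 12*(7 + 64/9) = 12*(127/9) = 508/3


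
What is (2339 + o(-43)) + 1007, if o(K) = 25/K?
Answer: 143853/43 ≈ 3345.4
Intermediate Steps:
(2339 + o(-43)) + 1007 = (2339 + 25/(-43)) + 1007 = (2339 + 25*(-1/43)) + 1007 = (2339 - 25/43) + 1007 = 100552/43 + 1007 = 143853/43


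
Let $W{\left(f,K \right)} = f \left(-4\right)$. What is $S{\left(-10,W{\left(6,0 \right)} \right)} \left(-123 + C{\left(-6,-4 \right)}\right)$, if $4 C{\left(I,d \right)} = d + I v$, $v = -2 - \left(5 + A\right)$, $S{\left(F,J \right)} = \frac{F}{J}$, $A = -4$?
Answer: $- \frac{1195}{24} \approx -49.792$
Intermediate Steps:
$W{\left(f,K \right)} = - 4 f$
$v = -3$ ($v = -2 - \left(5 - 4\right) = -2 - 1 = -3$)
$C{\left(I,d \right)} = - \frac{3 I}{4} + \frac{d}{4}$ ($C{\left(I,d \right)} = \frac{d + I \left(-3\right)}{4} = \frac{d - 3 I}{4} = - \frac{3 I}{4} + \frac{d}{4}$)
$S{\left(-10,W{\left(6,0 \right)} \right)} \left(-123 + C{\left(-6,-4 \right)}\right) = - \frac{10}{\left(-4\right) 6} \left(-123 + \left(\left(- \frac{3}{4}\right) \left(-6\right) + \frac{1}{4} \left(-4\right)\right)\right) = - \frac{10}{-24} \left(-123 + \left(\frac{9}{2} - 1\right)\right) = \left(-10\right) \left(- \frac{1}{24}\right) \left(-123 + \frac{7}{2}\right) = \frac{5}{12} \left(- \frac{239}{2}\right) = - \frac{1195}{24}$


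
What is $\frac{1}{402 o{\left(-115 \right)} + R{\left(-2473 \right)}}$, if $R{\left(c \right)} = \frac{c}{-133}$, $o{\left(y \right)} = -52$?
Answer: $- \frac{133}{2777759} \approx -4.788 \cdot 10^{-5}$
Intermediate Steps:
$R{\left(c \right)} = - \frac{c}{133}$ ($R{\left(c \right)} = c \left(- \frac{1}{133}\right) = - \frac{c}{133}$)
$\frac{1}{402 o{\left(-115 \right)} + R{\left(-2473 \right)}} = \frac{1}{402 \left(-52\right) - - \frac{2473}{133}} = \frac{1}{-20904 + \frac{2473}{133}} = \frac{1}{- \frac{2777759}{133}} = - \frac{133}{2777759}$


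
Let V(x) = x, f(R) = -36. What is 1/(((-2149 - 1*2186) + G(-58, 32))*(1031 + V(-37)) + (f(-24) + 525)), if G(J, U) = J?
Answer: -1/4366153 ≈ -2.2903e-7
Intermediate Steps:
1/(((-2149 - 1*2186) + G(-58, 32))*(1031 + V(-37)) + (f(-24) + 525)) = 1/(((-2149 - 1*2186) - 58)*(1031 - 37) + (-36 + 525)) = 1/(((-2149 - 2186) - 58)*994 + 489) = 1/((-4335 - 58)*994 + 489) = 1/(-4393*994 + 489) = 1/(-4366642 + 489) = 1/(-4366153) = -1/4366153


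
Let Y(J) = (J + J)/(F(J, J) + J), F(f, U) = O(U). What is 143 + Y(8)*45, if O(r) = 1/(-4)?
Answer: 7313/31 ≈ 235.90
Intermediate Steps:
O(r) = -¼
F(f, U) = -¼
Y(J) = 2*J/(-¼ + J) (Y(J) = (J + J)/(-¼ + J) = (2*J)/(-¼ + J) = 2*J/(-¼ + J))
143 + Y(8)*45 = 143 + (8*8/(-1 + 4*8))*45 = 143 + (8*8/(-1 + 32))*45 = 143 + (8*8/31)*45 = 143 + (8*8*(1/31))*45 = 143 + (64/31)*45 = 143 + 2880/31 = 7313/31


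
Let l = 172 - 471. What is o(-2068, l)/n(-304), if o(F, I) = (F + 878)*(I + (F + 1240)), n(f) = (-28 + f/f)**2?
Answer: 1341130/729 ≈ 1839.7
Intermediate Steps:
l = -299
n(f) = 729 (n(f) = (-28 + 1)**2 = (-27)**2 = 729)
o(F, I) = (878 + F)*(1240 + F + I) (o(F, I) = (878 + F)*(I + (1240 + F)) = (878 + F)*(1240 + F + I))
o(-2068, l)/n(-304) = (1088720 + (-2068)**2 + 878*(-299) + 2118*(-2068) - 2068*(-299))/729 = (1088720 + 4276624 - 262522 - 4380024 + 618332)*(1/729) = 1341130*(1/729) = 1341130/729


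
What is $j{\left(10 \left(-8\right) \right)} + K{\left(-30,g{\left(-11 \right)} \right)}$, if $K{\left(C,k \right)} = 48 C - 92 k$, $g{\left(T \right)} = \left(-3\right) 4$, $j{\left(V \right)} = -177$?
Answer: $-513$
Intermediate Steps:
$g{\left(T \right)} = -12$
$K{\left(C,k \right)} = - 92 k + 48 C$
$j{\left(10 \left(-8\right) \right)} + K{\left(-30,g{\left(-11 \right)} \right)} = -177 + \left(\left(-92\right) \left(-12\right) + 48 \left(-30\right)\right) = -177 + \left(1104 - 1440\right) = -177 - 336 = -513$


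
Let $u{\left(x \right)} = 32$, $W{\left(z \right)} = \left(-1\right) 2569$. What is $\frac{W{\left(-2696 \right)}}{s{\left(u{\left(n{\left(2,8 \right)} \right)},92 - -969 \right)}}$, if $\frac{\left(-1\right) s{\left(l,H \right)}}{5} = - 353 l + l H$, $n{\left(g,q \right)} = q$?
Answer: $\frac{2569}{113280} \approx 0.022678$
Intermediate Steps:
$W{\left(z \right)} = -2569$
$s{\left(l,H \right)} = 1765 l - 5 H l$ ($s{\left(l,H \right)} = - 5 \left(- 353 l + l H\right) = - 5 \left(- 353 l + H l\right) = 1765 l - 5 H l$)
$\frac{W{\left(-2696 \right)}}{s{\left(u{\left(n{\left(2,8 \right)} \right)},92 - -969 \right)}} = - \frac{2569}{5 \cdot 32 \left(353 - \left(92 - -969\right)\right)} = - \frac{2569}{5 \cdot 32 \left(353 - \left(92 + 969\right)\right)} = - \frac{2569}{5 \cdot 32 \left(353 - 1061\right)} = - \frac{2569}{5 \cdot 32 \left(-708\right)} = - \frac{2569}{-113280} = \left(-2569\right) \left(- \frac{1}{113280}\right) = \frac{2569}{113280}$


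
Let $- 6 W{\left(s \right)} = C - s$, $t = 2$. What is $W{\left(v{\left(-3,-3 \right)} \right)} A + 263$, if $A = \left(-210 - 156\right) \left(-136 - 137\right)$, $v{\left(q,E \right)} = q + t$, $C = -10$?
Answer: $150140$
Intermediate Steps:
$v{\left(q,E \right)} = 2 + q$ ($v{\left(q,E \right)} = q + 2 = 2 + q$)
$W{\left(s \right)} = \frac{5}{3} + \frac{s}{6}$ ($W{\left(s \right)} = - \frac{-10 - s}{6} = \frac{5}{3} + \frac{s}{6}$)
$A = 99918$ ($A = \left(-366\right) \left(-273\right) = 99918$)
$W{\left(v{\left(-3,-3 \right)} \right)} A + 263 = \left(\frac{5}{3} + \frac{2 - 3}{6}\right) 99918 + 263 = \left(\frac{5}{3} + \frac{1}{6} \left(-1\right)\right) 99918 + 263 = \left(\frac{5}{3} - \frac{1}{6}\right) 99918 + 263 = \frac{3}{2} \cdot 99918 + 263 = 149877 + 263 = 150140$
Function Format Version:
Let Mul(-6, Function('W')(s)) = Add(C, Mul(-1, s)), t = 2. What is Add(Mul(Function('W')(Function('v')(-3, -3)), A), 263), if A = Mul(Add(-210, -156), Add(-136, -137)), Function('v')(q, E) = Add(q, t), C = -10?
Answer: 150140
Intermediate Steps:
Function('v')(q, E) = Add(2, q) (Function('v')(q, E) = Add(q, 2) = Add(2, q))
Function('W')(s) = Add(Rational(5, 3), Mul(Rational(1, 6), s)) (Function('W')(s) = Mul(Rational(-1, 6), Add(-10, Mul(-1, s))) = Add(Rational(5, 3), Mul(Rational(1, 6), s)))
A = 99918 (A = Mul(-366, -273) = 99918)
Add(Mul(Function('W')(Function('v')(-3, -3)), A), 263) = Add(Mul(Add(Rational(5, 3), Mul(Rational(1, 6), Add(2, -3))), 99918), 263) = Add(Mul(Add(Rational(5, 3), Mul(Rational(1, 6), -1)), 99918), 263) = Add(Mul(Add(Rational(5, 3), Rational(-1, 6)), 99918), 263) = Add(Mul(Rational(3, 2), 99918), 263) = Add(149877, 263) = 150140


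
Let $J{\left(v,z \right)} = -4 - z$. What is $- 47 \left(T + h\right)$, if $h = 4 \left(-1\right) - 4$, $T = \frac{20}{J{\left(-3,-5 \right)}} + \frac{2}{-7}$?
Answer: $- \frac{3854}{7} \approx -550.57$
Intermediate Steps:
$T = \frac{138}{7}$ ($T = \frac{20}{-4 - -5} + \frac{2}{-7} = \frac{20}{-4 + 5} + 2 \left(- \frac{1}{7}\right) = \frac{20}{1} - \frac{2}{7} = 20 \cdot 1 - \frac{2}{7} = 20 - \frac{2}{7} = \frac{138}{7} \approx 19.714$)
$h = -8$ ($h = -4 - 4 = -8$)
$- 47 \left(T + h\right) = - 47 \left(\frac{138}{7} - 8\right) = \left(-47\right) \frac{82}{7} = - \frac{3854}{7}$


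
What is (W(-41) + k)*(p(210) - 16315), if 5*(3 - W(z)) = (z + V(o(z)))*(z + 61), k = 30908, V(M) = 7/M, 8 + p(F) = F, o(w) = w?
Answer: -500722479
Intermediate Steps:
p(F) = -8 + F
W(z) = 3 - (61 + z)*(z + 7/z)/5 (W(z) = 3 - (z + 7/z)*(z + 61)/5 = 3 - (z + 7/z)*(61 + z)/5 = 3 - (61 + z)*(z + 7/z)/5)
(W(-41) + k)*(p(210) - 16315) = ((⅕)*(-427 - 41*(8 - 1*(-41)² - 61*(-41)))/(-41) + 30908)*((-8 + 210) - 16315) = ((⅕)*(-1/41)*(-427 - 41*(8 - 1*1681 + 2501)) + 30908)*(202 - 16315) = ((⅕)*(-1/41)*(-427 - 41*(8 - 1681 + 2501)) + 30908)*(-16113) = ((⅕)*(-1/41)*(-427 - 41*828) + 30908)*(-16113) = ((⅕)*(-1/41)*(-427 - 33948) + 30908)*(-16113) = ((⅕)*(-1/41)*(-34375) + 30908)*(-16113) = (6875/41 + 30908)*(-16113) = (1274103/41)*(-16113) = -500722479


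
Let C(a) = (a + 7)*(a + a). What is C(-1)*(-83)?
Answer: 996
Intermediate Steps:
C(a) = 2*a*(7 + a) (C(a) = (7 + a)*(2*a) = 2*a*(7 + a))
C(-1)*(-83) = (2*(-1)*(7 - 1))*(-83) = (2*(-1)*6)*(-83) = -12*(-83) = 996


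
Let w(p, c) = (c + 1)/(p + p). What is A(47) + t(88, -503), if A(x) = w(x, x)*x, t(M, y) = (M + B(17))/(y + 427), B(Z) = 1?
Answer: 1735/76 ≈ 22.829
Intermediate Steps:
w(p, c) = (1 + c)/(2*p) (w(p, c) = (1 + c)/((2*p)) = (1 + c)*(1/(2*p)) = (1 + c)/(2*p))
t(M, y) = (1 + M)/(427 + y) (t(M, y) = (M + 1)/(y + 427) = (1 + M)/(427 + y))
A(x) = ½ + x/2 (A(x) = ((1 + x)/(2*x))*x = ½ + x/2)
A(47) + t(88, -503) = (½ + (½)*47) + (1 + 88)/(427 - 503) = (½ + 47/2) + 89/(-76) = 24 - 1/76*89 = 24 - 89/76 = 1735/76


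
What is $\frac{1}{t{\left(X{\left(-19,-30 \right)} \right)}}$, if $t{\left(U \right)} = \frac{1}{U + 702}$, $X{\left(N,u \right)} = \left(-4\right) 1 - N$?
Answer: $717$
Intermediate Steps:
$X{\left(N,u \right)} = -4 - N$
$t{\left(U \right)} = \frac{1}{702 + U}$
$\frac{1}{t{\left(X{\left(-19,-30 \right)} \right)}} = \frac{1}{\frac{1}{702 - -15}} = \frac{1}{\frac{1}{702 + \left(-4 + 19\right)}} = \frac{1}{\frac{1}{702 + 15}} = \frac{1}{\frac{1}{717}} = 717$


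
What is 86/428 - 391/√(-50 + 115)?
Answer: 43/214 - 391*√65/65 ≈ -48.297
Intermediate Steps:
86/428 - 391/√(-50 + 115) = 86*(1/428) - 391*√65/65 = 43/214 - 391*√65/65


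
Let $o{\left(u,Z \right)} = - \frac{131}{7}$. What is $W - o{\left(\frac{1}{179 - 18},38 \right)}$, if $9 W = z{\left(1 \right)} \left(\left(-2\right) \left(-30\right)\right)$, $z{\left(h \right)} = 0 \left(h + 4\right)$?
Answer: $\frac{131}{7} \approx 18.714$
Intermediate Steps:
$z{\left(h \right)} = 0$ ($z{\left(h \right)} = 0 \left(4 + h\right) = 0$)
$o{\left(u,Z \right)} = - \frac{131}{7}$ ($o{\left(u,Z \right)} = \left(-131\right) \frac{1}{7} = - \frac{131}{7}$)
$W = 0$ ($W = \frac{0 \left(\left(-2\right) \left(-30\right)\right)}{9} = \frac{0 \cdot 60}{9} = \frac{1}{9} \cdot 0 = 0$)
$W - o{\left(\frac{1}{179 - 18},38 \right)} = 0 - - \frac{131}{7} = 0 + \frac{131}{7} = \frac{131}{7}$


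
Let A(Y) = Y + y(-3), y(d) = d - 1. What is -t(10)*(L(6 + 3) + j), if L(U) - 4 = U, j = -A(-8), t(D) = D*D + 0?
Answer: -2500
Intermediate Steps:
t(D) = D² (t(D) = D² + 0 = D²)
y(d) = -1 + d
A(Y) = -4 + Y (A(Y) = Y + (-1 - 3) = Y - 4 = -4 + Y)
j = 12 (j = -(-4 - 8) = -1*(-12) = 12)
L(U) = 4 + U
-t(10)*(L(6 + 3) + j) = -10²*((4 + (6 + 3)) + 12) = -100*((4 + 9) + 12) = -100*(13 + 12) = -100*25 = -1*2500 = -2500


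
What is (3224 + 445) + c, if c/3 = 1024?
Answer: 6741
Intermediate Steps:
c = 3072 (c = 3*1024 = 3072)
(3224 + 445) + c = (3224 + 445) + 3072 = 3669 + 3072 = 6741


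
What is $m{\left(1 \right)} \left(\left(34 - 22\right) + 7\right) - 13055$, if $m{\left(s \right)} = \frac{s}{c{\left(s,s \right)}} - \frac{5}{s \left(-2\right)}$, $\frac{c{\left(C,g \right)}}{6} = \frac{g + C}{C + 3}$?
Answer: $- \frac{78007}{6} \approx -13001.0$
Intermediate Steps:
$c{\left(C,g \right)} = \frac{6 \left(C + g\right)}{3 + C}$ ($c{\left(C,g \right)} = 6 \frac{g + C}{C + 3} = 6 \frac{C + g}{3 + C} = \frac{6 \left(C + g\right)}{3 + C}$)
$m{\left(s \right)} = \frac{1}{4} + \frac{s}{12} + \frac{5}{2 s}$ ($m{\left(s \right)} = \frac{s}{6 \frac{1}{3 + s} \left(s + s\right)} - \frac{5}{s \left(-2\right)} = \frac{s}{6 \frac{1}{3 + s} 2 s} - \frac{5}{\left(-2\right) s} = \frac{s}{12 s \frac{1}{3 + s}} - 5 \left(- \frac{1}{2 s}\right) = s \frac{3 + s}{12 s} + \frac{5}{2 s} = \left(\frac{1}{4} + \frac{s}{12}\right) + \frac{5}{2 s} = \frac{1}{4} + \frac{s}{12} + \frac{5}{2 s}$)
$m{\left(1 \right)} \left(\left(34 - 22\right) + 7\right) - 13055 = \frac{30 + 1 \left(3 + 1\right)}{12 \cdot 1} \left(\left(34 - 22\right) + 7\right) - 13055 = \frac{1}{12} \cdot 1 \left(30 + 1 \cdot 4\right) \left(\left(34 - 22\right) + 7\right) - 13055 = \frac{1}{12} \cdot 1 \left(30 + 4\right) \left(12 + 7\right) - 13055 = \frac{1}{12} \cdot 1 \cdot 34 \cdot 19 - 13055 = \frac{17}{6} \cdot 19 - 13055 = \frac{323}{6} - 13055 = - \frac{78007}{6}$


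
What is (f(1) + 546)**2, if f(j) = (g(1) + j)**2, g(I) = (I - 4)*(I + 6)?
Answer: 894916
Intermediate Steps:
g(I) = (-4 + I)*(6 + I)
f(j) = (-21 + j)**2 (f(j) = ((-24 + 1**2 + 2*1) + j)**2 = ((-24 + 1 + 2) + j)**2 = (-21 + j)**2)
(f(1) + 546)**2 = ((-21 + 1)**2 + 546)**2 = ((-20)**2 + 546)**2 = (400 + 546)**2 = 946**2 = 894916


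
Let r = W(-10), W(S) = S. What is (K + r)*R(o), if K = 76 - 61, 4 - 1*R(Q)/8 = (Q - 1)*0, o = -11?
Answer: 160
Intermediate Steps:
R(Q) = 32 (R(Q) = 32 - 8*(Q - 1)*0 = 32 - 8*(-1 + Q)*0 = 32 - 8*0 = 32 + 0 = 32)
r = -10
K = 15
(K + r)*R(o) = (15 - 10)*32 = 5*32 = 160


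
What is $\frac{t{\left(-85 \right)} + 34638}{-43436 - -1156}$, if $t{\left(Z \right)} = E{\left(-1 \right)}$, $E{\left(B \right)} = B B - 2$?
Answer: $- \frac{34637}{42280} \approx -0.81923$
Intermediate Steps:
$E{\left(B \right)} = -2 + B^{2}$ ($E{\left(B \right)} = B^{2} - 2 = -2 + B^{2}$)
$t{\left(Z \right)} = -1$ ($t{\left(Z \right)} = -2 + \left(-1\right)^{2} = -2 + 1 = -1$)
$\frac{t{\left(-85 \right)} + 34638}{-43436 - -1156} = \frac{-1 + 34638}{-43436 - -1156} = \frac{34637}{-43436 + 1156} = \frac{34637}{-42280} = 34637 \left(- \frac{1}{42280}\right) = - \frac{34637}{42280}$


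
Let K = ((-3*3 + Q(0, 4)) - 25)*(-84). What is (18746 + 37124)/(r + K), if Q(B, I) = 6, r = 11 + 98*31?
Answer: 55870/5401 ≈ 10.344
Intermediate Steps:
r = 3049 (r = 11 + 3038 = 3049)
K = 2352 (K = ((-3*3 + 6) - 25)*(-84) = ((-9 + 6) - 25)*(-84) = (-3 - 25)*(-84) = -28*(-84) = 2352)
(18746 + 37124)/(r + K) = (18746 + 37124)/(3049 + 2352) = 55870/5401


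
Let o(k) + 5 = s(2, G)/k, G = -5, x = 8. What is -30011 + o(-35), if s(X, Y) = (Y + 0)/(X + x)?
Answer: -2101119/70 ≈ -30016.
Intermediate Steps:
s(X, Y) = Y/(8 + X) (s(X, Y) = (Y + 0)/(X + 8) = Y/(8 + X))
o(k) = -5 - 1/(2*k) (o(k) = -5 + (-5/(8 + 2))/k = -5 + (-5/10)/k = -5 + (-5*1/10)/k = -5 - 1/(2*k))
-30011 + o(-35) = -30011 + (-5 - 1/2/(-35)) = -30011 + (-5 - 1/2*(-1/35)) = -30011 + (-5 + 1/70) = -30011 - 349/70 = -2101119/70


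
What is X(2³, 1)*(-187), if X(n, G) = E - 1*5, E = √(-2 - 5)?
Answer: 935 - 187*I*√7 ≈ 935.0 - 494.76*I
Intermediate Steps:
E = I*√7 (E = √(-7) = I*√7 ≈ 2.6458*I)
X(n, G) = -5 + I*√7 (X(n, G) = I*√7 - 1*5 = I*√7 - 5 = -5 + I*√7)
X(2³, 1)*(-187) = (-5 + I*√7)*(-187) = 935 - 187*I*√7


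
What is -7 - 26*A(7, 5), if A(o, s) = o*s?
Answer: -917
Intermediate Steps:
-7 - 26*A(7, 5) = -7 - 182*5 = -7 - 26*35 = -7 - 910 = -917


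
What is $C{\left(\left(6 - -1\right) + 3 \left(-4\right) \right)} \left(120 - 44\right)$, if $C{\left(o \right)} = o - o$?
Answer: $0$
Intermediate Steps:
$C{\left(o \right)} = 0$
$C{\left(\left(6 - -1\right) + 3 \left(-4\right) \right)} \left(120 - 44\right) = 0 \left(120 - 44\right) = 0 \cdot 76 = 0$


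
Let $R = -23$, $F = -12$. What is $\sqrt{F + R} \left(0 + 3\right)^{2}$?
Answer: $9 i \sqrt{35} \approx 53.245 i$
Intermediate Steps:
$\sqrt{F + R} \left(0 + 3\right)^{2} = \sqrt{-12 - 23} \left(0 + 3\right)^{2} = \sqrt{-35} \cdot 3^{2} = i \sqrt{35} \cdot 9 = 9 i \sqrt{35}$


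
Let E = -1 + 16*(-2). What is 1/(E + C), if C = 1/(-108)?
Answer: -108/3565 ≈ -0.030295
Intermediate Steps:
C = -1/108 ≈ -0.0092593
E = -33 (E = -1 - 32 = -33)
1/(E + C) = 1/(-33 - 1/108) = 1/(-3565/108) = -108/3565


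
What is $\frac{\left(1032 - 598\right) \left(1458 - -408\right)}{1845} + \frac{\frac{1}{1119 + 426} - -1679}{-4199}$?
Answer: $\frac{23329068772}{53197131} \approx 438.54$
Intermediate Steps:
$\frac{\left(1032 - 598\right) \left(1458 - -408\right)}{1845} + \frac{\frac{1}{1119 + 426} - -1679}{-4199} = 434 \left(1458 + 408\right) \frac{1}{1845} + \left(\frac{1}{1545} + 1679\right) \left(- \frac{1}{4199}\right) = 434 \cdot 1866 \cdot \frac{1}{1845} + \left(\frac{1}{1545} + 1679\right) \left(- \frac{1}{4199}\right) = 809844 \cdot \frac{1}{1845} + \frac{2594056}{1545} \left(- \frac{1}{4199}\right) = \frac{269948}{615} - \frac{2594056}{6487455} = \frac{23329068772}{53197131}$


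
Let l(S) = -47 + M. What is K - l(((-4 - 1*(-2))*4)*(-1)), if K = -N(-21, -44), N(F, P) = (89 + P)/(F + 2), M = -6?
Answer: 1052/19 ≈ 55.368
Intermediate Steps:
N(F, P) = (89 + P)/(2 + F)
l(S) = -53 (l(S) = -47 - 6 = -53)
K = 45/19 (K = -(89 - 44)/(2 - 21) = -45/(-19) = -(-1)*45/19 = -1*(-45/19) = 45/19 ≈ 2.3684)
K - l(((-4 - 1*(-2))*4)*(-1)) = 45/19 - 1*(-53) = 45/19 + 53 = 1052/19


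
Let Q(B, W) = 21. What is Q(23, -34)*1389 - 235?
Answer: 28934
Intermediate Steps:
Q(23, -34)*1389 - 235 = 21*1389 - 235 = 29169 - 235 = 28934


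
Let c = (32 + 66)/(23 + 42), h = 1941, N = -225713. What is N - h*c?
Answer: -14861563/65 ≈ -2.2864e+5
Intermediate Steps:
c = 98/65 ≈ 1.5077
N - h*c = -225713 - 1941*98/65 = -225713 - 1*190218/65 = -225713 - 190218/65 = -14861563/65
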